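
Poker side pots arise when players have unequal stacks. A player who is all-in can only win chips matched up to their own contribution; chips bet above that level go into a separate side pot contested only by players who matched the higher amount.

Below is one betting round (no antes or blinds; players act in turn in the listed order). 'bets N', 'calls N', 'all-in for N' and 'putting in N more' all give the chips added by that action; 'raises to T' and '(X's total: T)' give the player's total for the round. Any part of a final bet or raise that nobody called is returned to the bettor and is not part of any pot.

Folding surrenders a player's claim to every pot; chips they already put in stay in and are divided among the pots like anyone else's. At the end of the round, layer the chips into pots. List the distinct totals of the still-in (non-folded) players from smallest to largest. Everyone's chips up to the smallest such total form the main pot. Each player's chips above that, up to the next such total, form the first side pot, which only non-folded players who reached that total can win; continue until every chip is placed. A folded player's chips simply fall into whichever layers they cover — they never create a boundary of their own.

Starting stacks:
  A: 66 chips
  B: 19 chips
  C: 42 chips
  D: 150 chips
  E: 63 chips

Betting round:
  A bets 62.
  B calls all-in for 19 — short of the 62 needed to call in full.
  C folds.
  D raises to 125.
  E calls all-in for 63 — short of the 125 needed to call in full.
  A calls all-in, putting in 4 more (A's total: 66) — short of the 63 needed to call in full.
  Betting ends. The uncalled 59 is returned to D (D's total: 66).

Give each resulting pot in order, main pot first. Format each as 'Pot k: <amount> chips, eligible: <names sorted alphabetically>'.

Contributions (after 59 returned to D): A=66, B=19, D=66, E=63
Folded: C
Pot levels (distinct totals of non-folded players): 19, 63, 66
Layer 1-19: 19 each from A, B, D, E = 19*4 = 76 chips; eligible A, B, D, E
Layer 20-63: 44 each from A, D, E = 44*3 = 132 chips; eligible A, D, E
Layer 64-66: 3 each from A, D = 3*2 = 6 chips; eligible A, D

Pot 1: 76 chips, eligible: A, B, D, E
Pot 2: 132 chips, eligible: A, D, E
Pot 3: 6 chips, eligible: A, D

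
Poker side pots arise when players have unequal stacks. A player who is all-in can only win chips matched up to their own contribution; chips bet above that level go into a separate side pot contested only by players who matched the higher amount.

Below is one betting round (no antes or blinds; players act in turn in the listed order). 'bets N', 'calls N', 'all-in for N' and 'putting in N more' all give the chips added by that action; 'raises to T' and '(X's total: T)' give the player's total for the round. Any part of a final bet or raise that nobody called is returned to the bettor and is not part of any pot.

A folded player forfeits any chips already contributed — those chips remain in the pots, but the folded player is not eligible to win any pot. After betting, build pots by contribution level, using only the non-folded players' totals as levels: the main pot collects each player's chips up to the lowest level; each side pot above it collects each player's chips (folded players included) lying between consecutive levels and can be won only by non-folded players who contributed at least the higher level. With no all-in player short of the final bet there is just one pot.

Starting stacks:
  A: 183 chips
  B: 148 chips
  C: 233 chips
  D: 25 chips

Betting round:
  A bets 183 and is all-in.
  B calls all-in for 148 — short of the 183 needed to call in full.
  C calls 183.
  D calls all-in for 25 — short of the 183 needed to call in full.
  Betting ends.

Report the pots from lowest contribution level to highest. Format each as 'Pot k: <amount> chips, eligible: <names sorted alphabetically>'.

Pot 1: 100 chips, eligible: A, B, C, D
Pot 2: 369 chips, eligible: A, B, C
Pot 3: 70 chips, eligible: A, C

Derivation:
Contributions: A=183, B=148, C=183, D=25
Pot levels (distinct totals of non-folded players): 25, 148, 183
Layer 1-25: 25 each from A, B, C, D = 25*4 = 100 chips; eligible A, B, C, D
Layer 26-148: 123 each from A, B, C = 123*3 = 369 chips; eligible A, B, C
Layer 149-183: 35 each from A, C = 35*2 = 70 chips; eligible A, C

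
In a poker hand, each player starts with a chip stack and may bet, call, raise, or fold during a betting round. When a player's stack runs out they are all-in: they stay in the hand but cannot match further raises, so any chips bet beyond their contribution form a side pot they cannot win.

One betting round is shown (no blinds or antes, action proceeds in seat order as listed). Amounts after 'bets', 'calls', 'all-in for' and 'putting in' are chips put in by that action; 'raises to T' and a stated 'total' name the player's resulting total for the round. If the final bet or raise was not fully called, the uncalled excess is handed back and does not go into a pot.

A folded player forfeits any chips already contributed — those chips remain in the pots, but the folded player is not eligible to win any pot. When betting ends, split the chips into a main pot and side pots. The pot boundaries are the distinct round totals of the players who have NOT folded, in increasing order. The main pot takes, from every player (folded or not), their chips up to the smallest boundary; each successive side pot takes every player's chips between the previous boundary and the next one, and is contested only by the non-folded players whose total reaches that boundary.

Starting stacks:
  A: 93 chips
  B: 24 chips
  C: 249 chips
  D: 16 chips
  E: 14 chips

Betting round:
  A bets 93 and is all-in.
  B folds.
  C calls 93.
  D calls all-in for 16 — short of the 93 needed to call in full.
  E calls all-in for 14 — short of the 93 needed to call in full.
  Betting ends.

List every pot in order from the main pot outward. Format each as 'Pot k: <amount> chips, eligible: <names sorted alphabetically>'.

Pot 1: 56 chips, eligible: A, C, D, E
Pot 2: 6 chips, eligible: A, C, D
Pot 3: 154 chips, eligible: A, C

Derivation:
Contributions: A=93, C=93, D=16, E=14
Folded: B
Pot levels (distinct totals of non-folded players): 14, 16, 93
Layer 1-14: 14 each from A, C, D, E = 14*4 = 56 chips; eligible A, C, D, E
Layer 15-16: 2 each from A, C, D = 2*3 = 6 chips; eligible A, C, D
Layer 17-93: 77 each from A, C = 77*2 = 154 chips; eligible A, C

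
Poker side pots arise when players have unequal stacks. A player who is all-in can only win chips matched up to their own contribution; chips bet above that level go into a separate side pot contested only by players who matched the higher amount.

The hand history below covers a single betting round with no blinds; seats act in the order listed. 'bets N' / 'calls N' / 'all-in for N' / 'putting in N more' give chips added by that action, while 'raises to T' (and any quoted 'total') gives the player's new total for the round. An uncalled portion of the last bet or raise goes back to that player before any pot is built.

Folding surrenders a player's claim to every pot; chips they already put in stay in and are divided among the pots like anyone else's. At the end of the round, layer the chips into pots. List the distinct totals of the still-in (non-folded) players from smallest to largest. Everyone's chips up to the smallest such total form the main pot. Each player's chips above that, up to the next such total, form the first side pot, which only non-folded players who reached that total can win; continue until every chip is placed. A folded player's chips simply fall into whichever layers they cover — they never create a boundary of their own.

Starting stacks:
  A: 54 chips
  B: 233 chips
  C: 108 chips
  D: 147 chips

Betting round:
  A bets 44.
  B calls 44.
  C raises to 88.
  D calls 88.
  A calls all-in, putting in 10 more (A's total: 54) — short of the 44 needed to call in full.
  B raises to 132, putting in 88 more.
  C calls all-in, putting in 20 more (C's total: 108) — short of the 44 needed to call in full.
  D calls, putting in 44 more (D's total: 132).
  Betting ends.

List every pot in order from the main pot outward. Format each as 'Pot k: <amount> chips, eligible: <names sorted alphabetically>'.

Contributions: A=54, B=132, C=108, D=132
Pot levels (distinct totals of non-folded players): 54, 108, 132
Layer 1-54: 54 each from A, B, C, D = 54*4 = 216 chips; eligible A, B, C, D
Layer 55-108: 54 each from B, C, D = 54*3 = 162 chips; eligible B, C, D
Layer 109-132: 24 each from B, D = 24*2 = 48 chips; eligible B, D

Pot 1: 216 chips, eligible: A, B, C, D
Pot 2: 162 chips, eligible: B, C, D
Pot 3: 48 chips, eligible: B, D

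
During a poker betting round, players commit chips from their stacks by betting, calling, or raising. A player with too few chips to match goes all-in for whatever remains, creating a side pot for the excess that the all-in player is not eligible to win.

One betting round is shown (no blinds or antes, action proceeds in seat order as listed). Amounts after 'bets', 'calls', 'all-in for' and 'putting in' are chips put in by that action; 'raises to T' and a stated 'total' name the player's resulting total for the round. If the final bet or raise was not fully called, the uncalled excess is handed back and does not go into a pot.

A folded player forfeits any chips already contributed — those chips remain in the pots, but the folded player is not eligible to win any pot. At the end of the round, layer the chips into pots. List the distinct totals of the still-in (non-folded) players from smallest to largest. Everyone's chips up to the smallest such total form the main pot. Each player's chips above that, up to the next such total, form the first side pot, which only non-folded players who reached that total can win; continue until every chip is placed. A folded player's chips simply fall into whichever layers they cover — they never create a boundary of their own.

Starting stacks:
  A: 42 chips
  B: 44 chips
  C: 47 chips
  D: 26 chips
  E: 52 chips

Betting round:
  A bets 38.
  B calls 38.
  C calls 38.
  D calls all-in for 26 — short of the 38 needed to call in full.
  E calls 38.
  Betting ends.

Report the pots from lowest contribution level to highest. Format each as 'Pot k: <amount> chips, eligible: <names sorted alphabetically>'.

Pot 1: 130 chips, eligible: A, B, C, D, E
Pot 2: 48 chips, eligible: A, B, C, E

Derivation:
Contributions: A=38, B=38, C=38, D=26, E=38
Pot levels (distinct totals of non-folded players): 26, 38
Layer 1-26: 26 each from A, B, C, D, E = 26*5 = 130 chips; eligible A, B, C, D, E
Layer 27-38: 12 each from A, B, C, E = 12*4 = 48 chips; eligible A, B, C, E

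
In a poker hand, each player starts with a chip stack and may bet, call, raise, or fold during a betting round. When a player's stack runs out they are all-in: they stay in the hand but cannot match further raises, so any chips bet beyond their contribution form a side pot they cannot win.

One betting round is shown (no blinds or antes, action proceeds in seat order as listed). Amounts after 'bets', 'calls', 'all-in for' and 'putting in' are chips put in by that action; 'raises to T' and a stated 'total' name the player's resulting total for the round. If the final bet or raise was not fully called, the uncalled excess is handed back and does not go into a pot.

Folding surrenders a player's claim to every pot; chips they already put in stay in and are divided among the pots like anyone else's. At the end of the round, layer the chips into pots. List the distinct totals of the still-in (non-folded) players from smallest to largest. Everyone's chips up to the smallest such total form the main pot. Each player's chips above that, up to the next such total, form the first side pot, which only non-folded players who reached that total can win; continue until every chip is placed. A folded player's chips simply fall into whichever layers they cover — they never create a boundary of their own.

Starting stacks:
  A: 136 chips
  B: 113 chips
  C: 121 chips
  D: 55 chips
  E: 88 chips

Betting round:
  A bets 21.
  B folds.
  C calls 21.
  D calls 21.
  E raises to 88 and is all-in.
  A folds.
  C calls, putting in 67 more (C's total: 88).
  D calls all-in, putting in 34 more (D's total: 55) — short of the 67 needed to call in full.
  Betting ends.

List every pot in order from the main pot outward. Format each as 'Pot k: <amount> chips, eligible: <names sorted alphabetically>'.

Pot 1: 186 chips, eligible: C, D, E
Pot 2: 66 chips, eligible: C, E

Derivation:
Contributions: A=21, C=88, D=55, E=88
Folded: A, B
Pot levels (distinct totals of non-folded players): 55, 88
Layer 1-55: A 21 + C 55 + D 55 + E 55 = 186 chips; eligible C, D, E
Layer 56-88: 33 each from C, E = 33*2 = 66 chips; eligible C, E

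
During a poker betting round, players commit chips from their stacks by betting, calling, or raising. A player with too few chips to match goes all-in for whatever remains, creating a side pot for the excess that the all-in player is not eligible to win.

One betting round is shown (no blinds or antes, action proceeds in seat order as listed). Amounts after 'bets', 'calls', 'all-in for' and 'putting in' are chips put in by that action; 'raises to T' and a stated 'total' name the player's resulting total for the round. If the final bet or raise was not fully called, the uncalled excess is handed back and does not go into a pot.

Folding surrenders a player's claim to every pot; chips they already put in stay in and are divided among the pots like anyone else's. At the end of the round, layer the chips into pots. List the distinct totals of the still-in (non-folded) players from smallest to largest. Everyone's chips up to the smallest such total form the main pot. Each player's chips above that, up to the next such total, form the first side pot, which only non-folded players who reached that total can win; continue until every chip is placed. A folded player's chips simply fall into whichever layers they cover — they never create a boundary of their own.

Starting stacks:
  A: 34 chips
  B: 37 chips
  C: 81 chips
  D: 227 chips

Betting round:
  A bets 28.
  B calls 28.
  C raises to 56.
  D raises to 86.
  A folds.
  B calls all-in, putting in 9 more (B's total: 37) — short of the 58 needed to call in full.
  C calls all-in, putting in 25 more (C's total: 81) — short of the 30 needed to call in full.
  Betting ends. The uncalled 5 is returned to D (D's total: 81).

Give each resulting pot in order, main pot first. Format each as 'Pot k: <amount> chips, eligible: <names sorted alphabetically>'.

Pot 1: 139 chips, eligible: B, C, D
Pot 2: 88 chips, eligible: C, D

Derivation:
Contributions (after 5 returned to D): A=28, B=37, C=81, D=81
Folded: A
Pot levels (distinct totals of non-folded players): 37, 81
Layer 1-37: A 28 + B 37 + C 37 + D 37 = 139 chips; eligible B, C, D
Layer 38-81: 44 each from C, D = 44*2 = 88 chips; eligible C, D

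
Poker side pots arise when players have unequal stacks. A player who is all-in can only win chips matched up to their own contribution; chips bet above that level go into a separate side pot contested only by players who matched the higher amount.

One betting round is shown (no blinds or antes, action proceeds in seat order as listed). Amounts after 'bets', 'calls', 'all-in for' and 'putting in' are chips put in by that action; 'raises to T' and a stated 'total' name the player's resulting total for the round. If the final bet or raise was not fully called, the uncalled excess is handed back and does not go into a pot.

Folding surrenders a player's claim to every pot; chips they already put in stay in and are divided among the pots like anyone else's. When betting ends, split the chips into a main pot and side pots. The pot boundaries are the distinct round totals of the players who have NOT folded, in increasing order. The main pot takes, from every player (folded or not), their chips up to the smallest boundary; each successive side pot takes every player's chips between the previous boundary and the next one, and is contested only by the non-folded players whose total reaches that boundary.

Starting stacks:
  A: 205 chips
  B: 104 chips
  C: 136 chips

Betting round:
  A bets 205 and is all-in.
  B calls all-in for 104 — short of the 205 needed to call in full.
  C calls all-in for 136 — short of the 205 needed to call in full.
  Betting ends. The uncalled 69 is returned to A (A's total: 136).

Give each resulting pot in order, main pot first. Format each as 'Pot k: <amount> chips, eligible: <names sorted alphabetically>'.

Contributions (after 69 returned to A): A=136, B=104, C=136
Pot levels (distinct totals of non-folded players): 104, 136
Layer 1-104: 104 each from A, B, C = 104*3 = 312 chips; eligible A, B, C
Layer 105-136: 32 each from A, C = 32*2 = 64 chips; eligible A, C

Pot 1: 312 chips, eligible: A, B, C
Pot 2: 64 chips, eligible: A, C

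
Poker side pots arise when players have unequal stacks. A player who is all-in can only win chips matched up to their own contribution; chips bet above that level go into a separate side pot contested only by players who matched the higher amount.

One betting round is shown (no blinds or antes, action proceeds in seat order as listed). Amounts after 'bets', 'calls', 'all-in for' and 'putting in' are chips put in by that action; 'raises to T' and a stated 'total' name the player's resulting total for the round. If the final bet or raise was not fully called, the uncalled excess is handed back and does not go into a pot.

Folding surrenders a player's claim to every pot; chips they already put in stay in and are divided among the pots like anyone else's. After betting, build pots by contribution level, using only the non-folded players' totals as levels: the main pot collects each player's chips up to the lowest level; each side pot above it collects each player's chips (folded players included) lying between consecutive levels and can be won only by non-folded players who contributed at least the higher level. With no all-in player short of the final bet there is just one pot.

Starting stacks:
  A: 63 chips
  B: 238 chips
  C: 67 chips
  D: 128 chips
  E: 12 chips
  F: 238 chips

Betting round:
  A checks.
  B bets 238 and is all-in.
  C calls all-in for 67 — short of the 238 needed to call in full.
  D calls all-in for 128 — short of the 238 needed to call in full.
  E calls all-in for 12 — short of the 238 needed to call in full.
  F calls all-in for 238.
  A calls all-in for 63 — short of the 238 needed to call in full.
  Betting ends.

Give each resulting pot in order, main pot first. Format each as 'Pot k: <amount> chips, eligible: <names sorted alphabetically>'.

Pot 1: 72 chips, eligible: A, B, C, D, E, F
Pot 2: 255 chips, eligible: A, B, C, D, F
Pot 3: 16 chips, eligible: B, C, D, F
Pot 4: 183 chips, eligible: B, D, F
Pot 5: 220 chips, eligible: B, F

Derivation:
Contributions: A=63, B=238, C=67, D=128, E=12, F=238
Pot levels (distinct totals of non-folded players): 12, 63, 67, 128, 238
Layer 1-12: 12 each from A, B, C, D, E, F = 12*6 = 72 chips; eligible A, B, C, D, E, F
Layer 13-63: 51 each from A, B, C, D, F = 51*5 = 255 chips; eligible A, B, C, D, F
Layer 64-67: 4 each from B, C, D, F = 4*4 = 16 chips; eligible B, C, D, F
Layer 68-128: 61 each from B, D, F = 61*3 = 183 chips; eligible B, D, F
Layer 129-238: 110 each from B, F = 110*2 = 220 chips; eligible B, F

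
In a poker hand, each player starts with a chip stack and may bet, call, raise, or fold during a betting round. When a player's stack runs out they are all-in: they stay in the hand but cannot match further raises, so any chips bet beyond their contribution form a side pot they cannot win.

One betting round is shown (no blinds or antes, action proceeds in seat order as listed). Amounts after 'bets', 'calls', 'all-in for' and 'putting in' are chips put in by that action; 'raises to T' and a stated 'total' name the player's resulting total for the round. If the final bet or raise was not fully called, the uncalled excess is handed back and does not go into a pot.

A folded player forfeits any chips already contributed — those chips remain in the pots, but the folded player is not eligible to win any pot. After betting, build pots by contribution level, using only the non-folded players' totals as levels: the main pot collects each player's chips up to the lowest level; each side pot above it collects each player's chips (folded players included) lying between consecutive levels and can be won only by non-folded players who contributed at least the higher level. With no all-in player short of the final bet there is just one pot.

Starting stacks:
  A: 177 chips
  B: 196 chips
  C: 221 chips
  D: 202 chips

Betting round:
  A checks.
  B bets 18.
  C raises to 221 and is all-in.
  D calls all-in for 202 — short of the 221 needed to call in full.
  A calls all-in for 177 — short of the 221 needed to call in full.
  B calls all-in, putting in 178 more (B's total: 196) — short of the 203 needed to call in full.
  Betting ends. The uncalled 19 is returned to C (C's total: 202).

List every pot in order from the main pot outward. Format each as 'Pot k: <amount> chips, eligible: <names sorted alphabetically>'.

Contributions (after 19 returned to C): A=177, B=196, C=202, D=202
Pot levels (distinct totals of non-folded players): 177, 196, 202
Layer 1-177: 177 each from A, B, C, D = 177*4 = 708 chips; eligible A, B, C, D
Layer 178-196: 19 each from B, C, D = 19*3 = 57 chips; eligible B, C, D
Layer 197-202: 6 each from C, D = 6*2 = 12 chips; eligible C, D

Pot 1: 708 chips, eligible: A, B, C, D
Pot 2: 57 chips, eligible: B, C, D
Pot 3: 12 chips, eligible: C, D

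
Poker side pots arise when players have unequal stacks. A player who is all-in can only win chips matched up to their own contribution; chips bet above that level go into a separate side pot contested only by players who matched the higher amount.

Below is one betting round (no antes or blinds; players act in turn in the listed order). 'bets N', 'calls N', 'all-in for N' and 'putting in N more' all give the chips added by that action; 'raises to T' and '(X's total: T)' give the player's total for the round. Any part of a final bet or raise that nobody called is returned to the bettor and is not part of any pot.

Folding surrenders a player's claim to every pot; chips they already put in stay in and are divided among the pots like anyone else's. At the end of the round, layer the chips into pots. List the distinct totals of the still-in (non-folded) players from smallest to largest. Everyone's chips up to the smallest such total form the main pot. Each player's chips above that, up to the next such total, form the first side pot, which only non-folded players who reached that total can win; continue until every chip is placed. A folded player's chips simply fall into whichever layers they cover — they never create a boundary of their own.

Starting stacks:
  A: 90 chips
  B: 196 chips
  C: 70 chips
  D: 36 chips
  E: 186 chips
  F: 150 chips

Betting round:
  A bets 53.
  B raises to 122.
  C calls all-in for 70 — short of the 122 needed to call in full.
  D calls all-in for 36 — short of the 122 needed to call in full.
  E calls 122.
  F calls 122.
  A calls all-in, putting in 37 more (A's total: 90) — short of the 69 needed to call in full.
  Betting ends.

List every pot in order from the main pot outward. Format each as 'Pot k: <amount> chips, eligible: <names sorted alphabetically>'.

Contributions: A=90, B=122, C=70, D=36, E=122, F=122
Pot levels (distinct totals of non-folded players): 36, 70, 90, 122
Layer 1-36: 36 each from A, B, C, D, E, F = 36*6 = 216 chips; eligible A, B, C, D, E, F
Layer 37-70: 34 each from A, B, C, E, F = 34*5 = 170 chips; eligible A, B, C, E, F
Layer 71-90: 20 each from A, B, E, F = 20*4 = 80 chips; eligible A, B, E, F
Layer 91-122: 32 each from B, E, F = 32*3 = 96 chips; eligible B, E, F

Pot 1: 216 chips, eligible: A, B, C, D, E, F
Pot 2: 170 chips, eligible: A, B, C, E, F
Pot 3: 80 chips, eligible: A, B, E, F
Pot 4: 96 chips, eligible: B, E, F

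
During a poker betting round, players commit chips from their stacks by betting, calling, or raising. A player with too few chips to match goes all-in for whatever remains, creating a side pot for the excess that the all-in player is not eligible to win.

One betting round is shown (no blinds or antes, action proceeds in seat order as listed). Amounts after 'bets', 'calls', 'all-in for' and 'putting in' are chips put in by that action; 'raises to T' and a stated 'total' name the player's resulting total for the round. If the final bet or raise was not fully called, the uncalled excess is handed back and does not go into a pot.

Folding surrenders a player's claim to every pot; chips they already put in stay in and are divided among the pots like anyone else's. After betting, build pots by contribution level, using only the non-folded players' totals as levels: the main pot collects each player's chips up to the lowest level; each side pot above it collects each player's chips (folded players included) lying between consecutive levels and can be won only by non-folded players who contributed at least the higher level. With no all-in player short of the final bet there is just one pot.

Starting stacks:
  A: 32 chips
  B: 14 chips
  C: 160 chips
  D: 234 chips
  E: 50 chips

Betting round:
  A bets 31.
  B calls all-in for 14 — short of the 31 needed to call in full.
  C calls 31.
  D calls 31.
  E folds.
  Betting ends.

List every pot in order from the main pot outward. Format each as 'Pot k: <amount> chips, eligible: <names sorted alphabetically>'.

Pot 1: 56 chips, eligible: A, B, C, D
Pot 2: 51 chips, eligible: A, C, D

Derivation:
Contributions: A=31, B=14, C=31, D=31
Folded: E
Pot levels (distinct totals of non-folded players): 14, 31
Layer 1-14: 14 each from A, B, C, D = 14*4 = 56 chips; eligible A, B, C, D
Layer 15-31: 17 each from A, C, D = 17*3 = 51 chips; eligible A, C, D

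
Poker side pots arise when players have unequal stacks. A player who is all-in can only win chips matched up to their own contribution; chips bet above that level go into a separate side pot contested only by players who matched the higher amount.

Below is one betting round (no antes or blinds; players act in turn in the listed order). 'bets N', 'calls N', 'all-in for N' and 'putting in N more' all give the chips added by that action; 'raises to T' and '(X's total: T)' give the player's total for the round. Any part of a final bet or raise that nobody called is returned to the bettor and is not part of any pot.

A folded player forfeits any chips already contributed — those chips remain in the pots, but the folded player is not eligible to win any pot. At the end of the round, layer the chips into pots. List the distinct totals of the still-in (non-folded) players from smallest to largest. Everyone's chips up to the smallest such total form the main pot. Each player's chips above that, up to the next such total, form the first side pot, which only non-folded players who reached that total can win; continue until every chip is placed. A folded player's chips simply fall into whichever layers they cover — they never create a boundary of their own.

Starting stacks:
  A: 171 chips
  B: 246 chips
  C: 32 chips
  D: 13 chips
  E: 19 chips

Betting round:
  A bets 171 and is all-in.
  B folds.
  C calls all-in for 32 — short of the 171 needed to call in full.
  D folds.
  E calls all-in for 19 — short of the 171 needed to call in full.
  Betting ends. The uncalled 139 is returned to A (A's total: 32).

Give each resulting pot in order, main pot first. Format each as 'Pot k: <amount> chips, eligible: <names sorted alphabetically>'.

Contributions (after 139 returned to A): A=32, C=32, E=19
Folded: B, D
Pot levels (distinct totals of non-folded players): 19, 32
Layer 1-19: 19 each from A, C, E = 19*3 = 57 chips; eligible A, C, E
Layer 20-32: 13 each from A, C = 13*2 = 26 chips; eligible A, C

Pot 1: 57 chips, eligible: A, C, E
Pot 2: 26 chips, eligible: A, C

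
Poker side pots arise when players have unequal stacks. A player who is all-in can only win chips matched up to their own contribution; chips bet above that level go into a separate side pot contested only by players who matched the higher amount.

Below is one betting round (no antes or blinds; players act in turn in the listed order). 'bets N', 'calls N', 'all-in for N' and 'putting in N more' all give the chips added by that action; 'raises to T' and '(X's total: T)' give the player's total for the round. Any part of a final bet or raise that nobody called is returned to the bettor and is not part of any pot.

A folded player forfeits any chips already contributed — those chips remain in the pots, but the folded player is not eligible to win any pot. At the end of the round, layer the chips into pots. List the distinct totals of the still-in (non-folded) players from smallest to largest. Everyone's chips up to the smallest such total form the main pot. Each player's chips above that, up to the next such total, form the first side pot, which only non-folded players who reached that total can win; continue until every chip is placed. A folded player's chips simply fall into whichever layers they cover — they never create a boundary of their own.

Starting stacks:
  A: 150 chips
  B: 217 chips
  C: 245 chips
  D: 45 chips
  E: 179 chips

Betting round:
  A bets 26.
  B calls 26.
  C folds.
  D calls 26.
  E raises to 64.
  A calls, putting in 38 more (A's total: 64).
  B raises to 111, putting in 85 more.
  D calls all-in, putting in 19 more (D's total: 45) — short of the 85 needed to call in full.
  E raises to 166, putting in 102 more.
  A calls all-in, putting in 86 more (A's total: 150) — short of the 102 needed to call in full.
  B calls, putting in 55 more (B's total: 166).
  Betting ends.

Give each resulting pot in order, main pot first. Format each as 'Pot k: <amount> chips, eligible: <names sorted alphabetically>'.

Pot 1: 180 chips, eligible: A, B, D, E
Pot 2: 315 chips, eligible: A, B, E
Pot 3: 32 chips, eligible: B, E

Derivation:
Contributions: A=150, B=166, D=45, E=166
Folded: C
Pot levels (distinct totals of non-folded players): 45, 150, 166
Layer 1-45: 45 each from A, B, D, E = 45*4 = 180 chips; eligible A, B, D, E
Layer 46-150: 105 each from A, B, E = 105*3 = 315 chips; eligible A, B, E
Layer 151-166: 16 each from B, E = 16*2 = 32 chips; eligible B, E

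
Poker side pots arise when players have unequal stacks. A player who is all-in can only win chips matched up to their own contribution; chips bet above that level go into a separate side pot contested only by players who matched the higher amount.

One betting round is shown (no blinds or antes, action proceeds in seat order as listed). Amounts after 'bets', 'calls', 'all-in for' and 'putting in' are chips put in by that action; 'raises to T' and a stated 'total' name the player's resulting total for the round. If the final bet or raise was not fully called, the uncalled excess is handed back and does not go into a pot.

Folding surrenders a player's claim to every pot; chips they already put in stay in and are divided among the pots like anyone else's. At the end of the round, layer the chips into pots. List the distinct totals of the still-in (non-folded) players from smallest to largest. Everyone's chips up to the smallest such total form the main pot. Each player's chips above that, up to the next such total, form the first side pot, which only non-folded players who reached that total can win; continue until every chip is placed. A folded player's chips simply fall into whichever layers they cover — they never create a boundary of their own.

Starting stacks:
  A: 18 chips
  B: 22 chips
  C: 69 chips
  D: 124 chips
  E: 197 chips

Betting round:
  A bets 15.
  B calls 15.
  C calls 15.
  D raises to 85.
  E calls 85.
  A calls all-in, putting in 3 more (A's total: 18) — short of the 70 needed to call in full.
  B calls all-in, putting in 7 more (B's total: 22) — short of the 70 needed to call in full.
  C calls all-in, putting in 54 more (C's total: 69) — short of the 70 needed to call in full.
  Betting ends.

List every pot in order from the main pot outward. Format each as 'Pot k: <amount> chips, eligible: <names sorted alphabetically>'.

Pot 1: 90 chips, eligible: A, B, C, D, E
Pot 2: 16 chips, eligible: B, C, D, E
Pot 3: 141 chips, eligible: C, D, E
Pot 4: 32 chips, eligible: D, E

Derivation:
Contributions: A=18, B=22, C=69, D=85, E=85
Pot levels (distinct totals of non-folded players): 18, 22, 69, 85
Layer 1-18: 18 each from A, B, C, D, E = 18*5 = 90 chips; eligible A, B, C, D, E
Layer 19-22: 4 each from B, C, D, E = 4*4 = 16 chips; eligible B, C, D, E
Layer 23-69: 47 each from C, D, E = 47*3 = 141 chips; eligible C, D, E
Layer 70-85: 16 each from D, E = 16*2 = 32 chips; eligible D, E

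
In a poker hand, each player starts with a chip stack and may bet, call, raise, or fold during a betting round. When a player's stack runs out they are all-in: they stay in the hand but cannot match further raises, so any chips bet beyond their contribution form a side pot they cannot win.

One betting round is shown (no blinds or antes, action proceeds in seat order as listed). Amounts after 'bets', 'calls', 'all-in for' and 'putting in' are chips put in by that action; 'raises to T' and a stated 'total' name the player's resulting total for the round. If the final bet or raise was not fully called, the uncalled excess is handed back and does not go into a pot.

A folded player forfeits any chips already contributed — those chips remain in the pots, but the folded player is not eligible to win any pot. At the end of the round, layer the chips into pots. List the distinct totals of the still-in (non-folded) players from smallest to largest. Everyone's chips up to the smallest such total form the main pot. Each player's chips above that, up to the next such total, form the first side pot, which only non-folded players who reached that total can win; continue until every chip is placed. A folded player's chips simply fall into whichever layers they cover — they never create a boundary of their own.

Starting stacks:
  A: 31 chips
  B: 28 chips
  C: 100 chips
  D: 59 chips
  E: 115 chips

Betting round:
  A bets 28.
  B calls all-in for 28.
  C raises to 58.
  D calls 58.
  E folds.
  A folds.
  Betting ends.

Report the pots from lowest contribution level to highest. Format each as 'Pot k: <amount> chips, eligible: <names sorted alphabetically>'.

Pot 1: 112 chips, eligible: B, C, D
Pot 2: 60 chips, eligible: C, D

Derivation:
Contributions: A=28, B=28, C=58, D=58
Folded: A, E
Pot levels (distinct totals of non-folded players): 28, 58
Layer 1-28: 28 each from A, B, C, D = 28*4 = 112 chips; eligible B, C, D
Layer 29-58: 30 each from C, D = 30*2 = 60 chips; eligible C, D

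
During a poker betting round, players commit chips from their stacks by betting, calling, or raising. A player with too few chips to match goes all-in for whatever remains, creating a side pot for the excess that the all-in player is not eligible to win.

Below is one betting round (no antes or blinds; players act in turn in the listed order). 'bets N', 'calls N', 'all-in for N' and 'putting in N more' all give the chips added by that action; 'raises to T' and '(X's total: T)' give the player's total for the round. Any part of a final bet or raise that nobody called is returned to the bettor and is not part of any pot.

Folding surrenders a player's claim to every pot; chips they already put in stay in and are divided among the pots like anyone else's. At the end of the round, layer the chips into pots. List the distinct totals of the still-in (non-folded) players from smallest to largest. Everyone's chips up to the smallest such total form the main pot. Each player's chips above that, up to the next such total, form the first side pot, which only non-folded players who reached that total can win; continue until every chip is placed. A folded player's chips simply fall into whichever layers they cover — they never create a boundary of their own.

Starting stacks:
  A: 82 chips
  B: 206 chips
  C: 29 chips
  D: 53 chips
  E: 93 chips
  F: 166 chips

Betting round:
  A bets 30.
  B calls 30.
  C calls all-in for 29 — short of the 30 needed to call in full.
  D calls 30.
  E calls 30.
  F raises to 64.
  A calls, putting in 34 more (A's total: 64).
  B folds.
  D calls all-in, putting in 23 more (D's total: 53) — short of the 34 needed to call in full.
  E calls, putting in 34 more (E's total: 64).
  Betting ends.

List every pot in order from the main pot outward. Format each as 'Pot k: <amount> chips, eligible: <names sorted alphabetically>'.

Pot 1: 174 chips, eligible: A, C, D, E, F
Pot 2: 97 chips, eligible: A, D, E, F
Pot 3: 33 chips, eligible: A, E, F

Derivation:
Contributions: A=64, B=30, C=29, D=53, E=64, F=64
Folded: B
Pot levels (distinct totals of non-folded players): 29, 53, 64
Layer 1-29: 29 each from A, B, C, D, E, F = 29*6 = 174 chips; eligible A, C, D, E, F
Layer 30-53: A 24 + B 1 + D 24 + E 24 + F 24 = 97 chips; eligible A, D, E, F
Layer 54-64: 11 each from A, E, F = 11*3 = 33 chips; eligible A, E, F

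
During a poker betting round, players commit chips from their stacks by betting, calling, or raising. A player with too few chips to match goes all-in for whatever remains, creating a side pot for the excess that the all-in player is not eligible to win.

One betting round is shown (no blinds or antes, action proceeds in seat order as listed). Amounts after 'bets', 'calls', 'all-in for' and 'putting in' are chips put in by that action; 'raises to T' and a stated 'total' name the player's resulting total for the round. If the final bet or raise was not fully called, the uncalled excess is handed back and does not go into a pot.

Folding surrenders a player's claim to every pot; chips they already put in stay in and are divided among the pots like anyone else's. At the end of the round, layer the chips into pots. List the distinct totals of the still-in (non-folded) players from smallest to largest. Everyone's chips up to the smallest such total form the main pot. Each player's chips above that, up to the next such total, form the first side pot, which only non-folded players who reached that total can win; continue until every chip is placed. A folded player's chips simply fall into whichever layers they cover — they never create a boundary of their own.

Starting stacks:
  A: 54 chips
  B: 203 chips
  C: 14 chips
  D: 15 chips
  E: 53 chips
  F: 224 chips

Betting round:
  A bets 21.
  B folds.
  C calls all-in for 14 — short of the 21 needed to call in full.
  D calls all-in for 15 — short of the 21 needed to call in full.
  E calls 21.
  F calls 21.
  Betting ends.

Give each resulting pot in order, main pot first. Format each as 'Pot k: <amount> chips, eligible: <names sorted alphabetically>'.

Contributions: A=21, C=14, D=15, E=21, F=21
Folded: B
Pot levels (distinct totals of non-folded players): 14, 15, 21
Layer 1-14: 14 each from A, C, D, E, F = 14*5 = 70 chips; eligible A, C, D, E, F
Layer 15-15: 1 each from A, D, E, F = 1*4 = 4 chips; eligible A, D, E, F
Layer 16-21: 6 each from A, E, F = 6*3 = 18 chips; eligible A, E, F

Pot 1: 70 chips, eligible: A, C, D, E, F
Pot 2: 4 chips, eligible: A, D, E, F
Pot 3: 18 chips, eligible: A, E, F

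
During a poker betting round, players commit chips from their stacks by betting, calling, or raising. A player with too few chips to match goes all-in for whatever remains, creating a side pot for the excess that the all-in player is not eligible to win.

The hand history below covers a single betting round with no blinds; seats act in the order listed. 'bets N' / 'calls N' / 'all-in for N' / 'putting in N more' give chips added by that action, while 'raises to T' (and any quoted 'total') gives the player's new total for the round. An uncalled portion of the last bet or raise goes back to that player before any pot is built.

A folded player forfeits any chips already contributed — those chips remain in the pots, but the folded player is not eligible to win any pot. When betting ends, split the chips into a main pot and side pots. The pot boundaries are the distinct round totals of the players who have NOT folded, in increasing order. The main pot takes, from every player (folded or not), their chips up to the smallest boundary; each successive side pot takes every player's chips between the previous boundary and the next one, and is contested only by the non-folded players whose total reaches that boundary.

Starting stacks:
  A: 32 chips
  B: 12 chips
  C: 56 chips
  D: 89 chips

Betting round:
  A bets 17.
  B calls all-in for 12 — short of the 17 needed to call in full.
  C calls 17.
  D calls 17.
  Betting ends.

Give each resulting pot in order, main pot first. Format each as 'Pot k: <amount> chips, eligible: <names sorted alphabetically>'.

Pot 1: 48 chips, eligible: A, B, C, D
Pot 2: 15 chips, eligible: A, C, D

Derivation:
Contributions: A=17, B=12, C=17, D=17
Pot levels (distinct totals of non-folded players): 12, 17
Layer 1-12: 12 each from A, B, C, D = 12*4 = 48 chips; eligible A, B, C, D
Layer 13-17: 5 each from A, C, D = 5*3 = 15 chips; eligible A, C, D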